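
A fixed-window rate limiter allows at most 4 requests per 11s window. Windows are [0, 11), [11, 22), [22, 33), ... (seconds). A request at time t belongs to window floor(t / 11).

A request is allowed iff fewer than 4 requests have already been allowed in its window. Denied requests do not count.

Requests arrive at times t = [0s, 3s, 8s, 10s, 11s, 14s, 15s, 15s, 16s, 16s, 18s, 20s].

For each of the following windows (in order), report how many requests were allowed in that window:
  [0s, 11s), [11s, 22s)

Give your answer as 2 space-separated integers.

Processing requests:
  req#1 t=0s (window 0): ALLOW
  req#2 t=3s (window 0): ALLOW
  req#3 t=8s (window 0): ALLOW
  req#4 t=10s (window 0): ALLOW
  req#5 t=11s (window 1): ALLOW
  req#6 t=14s (window 1): ALLOW
  req#7 t=15s (window 1): ALLOW
  req#8 t=15s (window 1): ALLOW
  req#9 t=16s (window 1): DENY
  req#10 t=16s (window 1): DENY
  req#11 t=18s (window 1): DENY
  req#12 t=20s (window 1): DENY

Allowed counts by window: 4 4

Answer: 4 4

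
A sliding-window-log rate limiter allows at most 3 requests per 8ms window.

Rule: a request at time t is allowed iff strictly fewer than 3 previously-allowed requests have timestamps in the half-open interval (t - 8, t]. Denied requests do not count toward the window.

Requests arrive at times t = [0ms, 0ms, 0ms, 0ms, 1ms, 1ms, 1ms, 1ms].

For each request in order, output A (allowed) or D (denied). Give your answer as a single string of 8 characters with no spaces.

Tracking allowed requests in the window:
  req#1 t=0ms: ALLOW
  req#2 t=0ms: ALLOW
  req#3 t=0ms: ALLOW
  req#4 t=0ms: DENY
  req#5 t=1ms: DENY
  req#6 t=1ms: DENY
  req#7 t=1ms: DENY
  req#8 t=1ms: DENY

Answer: AAADDDDD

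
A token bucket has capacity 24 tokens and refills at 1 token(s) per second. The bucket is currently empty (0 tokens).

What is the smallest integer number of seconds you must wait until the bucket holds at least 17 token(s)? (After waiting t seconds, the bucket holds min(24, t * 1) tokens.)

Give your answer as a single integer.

Need t * 1 >= 17, so t >= 17/1.
Smallest integer t = ceil(17/1) = 17.

Answer: 17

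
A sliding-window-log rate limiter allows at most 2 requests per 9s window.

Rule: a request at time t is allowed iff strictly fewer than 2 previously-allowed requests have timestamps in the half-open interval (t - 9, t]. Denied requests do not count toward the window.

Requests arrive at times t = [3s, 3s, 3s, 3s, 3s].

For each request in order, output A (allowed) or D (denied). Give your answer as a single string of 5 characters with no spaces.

Answer: AADDD

Derivation:
Tracking allowed requests in the window:
  req#1 t=3s: ALLOW
  req#2 t=3s: ALLOW
  req#3 t=3s: DENY
  req#4 t=3s: DENY
  req#5 t=3s: DENY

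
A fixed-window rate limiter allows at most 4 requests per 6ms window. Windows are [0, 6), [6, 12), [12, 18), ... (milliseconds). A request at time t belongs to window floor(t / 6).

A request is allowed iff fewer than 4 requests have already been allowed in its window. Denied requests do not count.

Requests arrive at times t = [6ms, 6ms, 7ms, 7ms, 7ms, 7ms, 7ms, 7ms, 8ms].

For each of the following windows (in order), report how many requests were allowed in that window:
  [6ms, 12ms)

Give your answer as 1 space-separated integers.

Processing requests:
  req#1 t=6ms (window 1): ALLOW
  req#2 t=6ms (window 1): ALLOW
  req#3 t=7ms (window 1): ALLOW
  req#4 t=7ms (window 1): ALLOW
  req#5 t=7ms (window 1): DENY
  req#6 t=7ms (window 1): DENY
  req#7 t=7ms (window 1): DENY
  req#8 t=7ms (window 1): DENY
  req#9 t=8ms (window 1): DENY

Allowed counts by window: 4

Answer: 4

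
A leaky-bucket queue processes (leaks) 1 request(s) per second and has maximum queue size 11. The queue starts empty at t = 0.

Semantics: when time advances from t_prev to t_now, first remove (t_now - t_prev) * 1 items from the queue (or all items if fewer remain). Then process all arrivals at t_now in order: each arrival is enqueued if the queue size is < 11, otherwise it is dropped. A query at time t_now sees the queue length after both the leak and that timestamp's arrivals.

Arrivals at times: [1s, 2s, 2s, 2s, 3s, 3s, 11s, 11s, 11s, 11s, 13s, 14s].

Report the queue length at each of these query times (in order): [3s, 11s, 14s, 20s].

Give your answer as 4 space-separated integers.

Queue lengths at query times:
  query t=3s: backlog = 4
  query t=11s: backlog = 4
  query t=14s: backlog = 3
  query t=20s: backlog = 0

Answer: 4 4 3 0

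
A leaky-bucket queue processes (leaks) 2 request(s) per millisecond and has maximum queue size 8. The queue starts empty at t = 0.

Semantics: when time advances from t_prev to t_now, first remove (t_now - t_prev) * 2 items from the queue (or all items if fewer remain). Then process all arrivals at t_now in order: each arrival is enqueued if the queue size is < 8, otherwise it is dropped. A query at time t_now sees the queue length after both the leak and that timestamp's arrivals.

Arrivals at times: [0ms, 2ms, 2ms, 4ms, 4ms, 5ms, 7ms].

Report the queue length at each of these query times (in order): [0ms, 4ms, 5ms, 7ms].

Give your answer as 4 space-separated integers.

Queue lengths at query times:
  query t=0ms: backlog = 1
  query t=4ms: backlog = 2
  query t=5ms: backlog = 1
  query t=7ms: backlog = 1

Answer: 1 2 1 1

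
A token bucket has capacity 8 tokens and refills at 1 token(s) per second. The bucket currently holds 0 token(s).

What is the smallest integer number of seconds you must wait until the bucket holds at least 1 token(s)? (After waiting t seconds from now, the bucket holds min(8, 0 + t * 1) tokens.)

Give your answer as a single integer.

Answer: 1

Derivation:
Need 0 + t * 1 >= 1, so t >= 1/1.
Smallest integer t = ceil(1/1) = 1.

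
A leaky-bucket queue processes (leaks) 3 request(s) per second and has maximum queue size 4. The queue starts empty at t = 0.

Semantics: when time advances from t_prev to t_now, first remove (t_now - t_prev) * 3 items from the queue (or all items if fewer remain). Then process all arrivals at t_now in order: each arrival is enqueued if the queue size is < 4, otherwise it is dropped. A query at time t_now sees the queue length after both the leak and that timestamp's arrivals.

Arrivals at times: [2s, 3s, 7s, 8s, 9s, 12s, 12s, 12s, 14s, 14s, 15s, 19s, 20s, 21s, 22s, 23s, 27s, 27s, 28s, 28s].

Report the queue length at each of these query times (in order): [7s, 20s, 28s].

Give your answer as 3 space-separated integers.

Answer: 1 1 2

Derivation:
Queue lengths at query times:
  query t=7s: backlog = 1
  query t=20s: backlog = 1
  query t=28s: backlog = 2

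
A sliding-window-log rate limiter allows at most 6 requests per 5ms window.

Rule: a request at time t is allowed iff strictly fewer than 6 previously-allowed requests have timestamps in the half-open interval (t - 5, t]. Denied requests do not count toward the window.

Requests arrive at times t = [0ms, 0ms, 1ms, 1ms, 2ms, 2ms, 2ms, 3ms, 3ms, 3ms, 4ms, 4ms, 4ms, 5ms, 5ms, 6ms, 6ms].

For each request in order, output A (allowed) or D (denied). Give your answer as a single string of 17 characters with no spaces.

Tracking allowed requests in the window:
  req#1 t=0ms: ALLOW
  req#2 t=0ms: ALLOW
  req#3 t=1ms: ALLOW
  req#4 t=1ms: ALLOW
  req#5 t=2ms: ALLOW
  req#6 t=2ms: ALLOW
  req#7 t=2ms: DENY
  req#8 t=3ms: DENY
  req#9 t=3ms: DENY
  req#10 t=3ms: DENY
  req#11 t=4ms: DENY
  req#12 t=4ms: DENY
  req#13 t=4ms: DENY
  req#14 t=5ms: ALLOW
  req#15 t=5ms: ALLOW
  req#16 t=6ms: ALLOW
  req#17 t=6ms: ALLOW

Answer: AAAAAADDDDDDDAAAA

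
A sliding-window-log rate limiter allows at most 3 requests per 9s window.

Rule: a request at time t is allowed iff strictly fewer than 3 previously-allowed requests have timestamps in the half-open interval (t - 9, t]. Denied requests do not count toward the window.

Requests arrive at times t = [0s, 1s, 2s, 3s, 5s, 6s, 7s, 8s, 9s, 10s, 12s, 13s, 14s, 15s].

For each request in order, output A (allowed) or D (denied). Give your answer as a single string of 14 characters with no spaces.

Answer: AAADDDDDAAADDD

Derivation:
Tracking allowed requests in the window:
  req#1 t=0s: ALLOW
  req#2 t=1s: ALLOW
  req#3 t=2s: ALLOW
  req#4 t=3s: DENY
  req#5 t=5s: DENY
  req#6 t=6s: DENY
  req#7 t=7s: DENY
  req#8 t=8s: DENY
  req#9 t=9s: ALLOW
  req#10 t=10s: ALLOW
  req#11 t=12s: ALLOW
  req#12 t=13s: DENY
  req#13 t=14s: DENY
  req#14 t=15s: DENY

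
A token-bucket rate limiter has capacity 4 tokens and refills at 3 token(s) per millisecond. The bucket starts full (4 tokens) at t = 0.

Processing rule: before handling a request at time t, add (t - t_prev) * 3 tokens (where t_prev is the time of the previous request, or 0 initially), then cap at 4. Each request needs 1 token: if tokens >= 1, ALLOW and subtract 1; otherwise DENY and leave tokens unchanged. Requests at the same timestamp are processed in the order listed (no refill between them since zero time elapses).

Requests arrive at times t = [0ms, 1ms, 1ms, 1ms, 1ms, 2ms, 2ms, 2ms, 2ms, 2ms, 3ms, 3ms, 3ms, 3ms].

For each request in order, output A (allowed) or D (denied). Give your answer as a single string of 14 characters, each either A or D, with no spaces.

Answer: AAAAAAAADDAAAD

Derivation:
Simulating step by step:
  req#1 t=0ms: ALLOW
  req#2 t=1ms: ALLOW
  req#3 t=1ms: ALLOW
  req#4 t=1ms: ALLOW
  req#5 t=1ms: ALLOW
  req#6 t=2ms: ALLOW
  req#7 t=2ms: ALLOW
  req#8 t=2ms: ALLOW
  req#9 t=2ms: DENY
  req#10 t=2ms: DENY
  req#11 t=3ms: ALLOW
  req#12 t=3ms: ALLOW
  req#13 t=3ms: ALLOW
  req#14 t=3ms: DENY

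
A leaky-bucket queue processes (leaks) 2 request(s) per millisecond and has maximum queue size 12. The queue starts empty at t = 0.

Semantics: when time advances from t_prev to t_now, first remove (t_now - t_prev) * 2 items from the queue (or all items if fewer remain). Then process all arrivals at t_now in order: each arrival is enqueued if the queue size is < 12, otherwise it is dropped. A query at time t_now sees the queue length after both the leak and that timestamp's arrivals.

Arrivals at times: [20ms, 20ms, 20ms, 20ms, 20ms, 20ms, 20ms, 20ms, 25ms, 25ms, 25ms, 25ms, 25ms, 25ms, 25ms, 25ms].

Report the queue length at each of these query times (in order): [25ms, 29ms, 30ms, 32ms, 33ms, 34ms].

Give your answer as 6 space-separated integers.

Answer: 8 0 0 0 0 0

Derivation:
Queue lengths at query times:
  query t=25ms: backlog = 8
  query t=29ms: backlog = 0
  query t=30ms: backlog = 0
  query t=32ms: backlog = 0
  query t=33ms: backlog = 0
  query t=34ms: backlog = 0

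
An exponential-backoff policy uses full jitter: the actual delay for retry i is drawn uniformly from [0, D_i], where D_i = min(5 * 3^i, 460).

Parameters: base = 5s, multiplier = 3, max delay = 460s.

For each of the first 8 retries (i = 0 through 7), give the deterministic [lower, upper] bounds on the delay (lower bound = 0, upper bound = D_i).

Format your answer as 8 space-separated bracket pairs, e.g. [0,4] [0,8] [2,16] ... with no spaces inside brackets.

Computing bounds per retry:
  i=0: D_i=min(5*3^0,460)=5, bounds=[0,5]
  i=1: D_i=min(5*3^1,460)=15, bounds=[0,15]
  i=2: D_i=min(5*3^2,460)=45, bounds=[0,45]
  i=3: D_i=min(5*3^3,460)=135, bounds=[0,135]
  i=4: D_i=min(5*3^4,460)=405, bounds=[0,405]
  i=5: D_i=min(5*3^5,460)=460, bounds=[0,460]
  i=6: D_i=min(5*3^6,460)=460, bounds=[0,460]
  i=7: D_i=min(5*3^7,460)=460, bounds=[0,460]

Answer: [0,5] [0,15] [0,45] [0,135] [0,405] [0,460] [0,460] [0,460]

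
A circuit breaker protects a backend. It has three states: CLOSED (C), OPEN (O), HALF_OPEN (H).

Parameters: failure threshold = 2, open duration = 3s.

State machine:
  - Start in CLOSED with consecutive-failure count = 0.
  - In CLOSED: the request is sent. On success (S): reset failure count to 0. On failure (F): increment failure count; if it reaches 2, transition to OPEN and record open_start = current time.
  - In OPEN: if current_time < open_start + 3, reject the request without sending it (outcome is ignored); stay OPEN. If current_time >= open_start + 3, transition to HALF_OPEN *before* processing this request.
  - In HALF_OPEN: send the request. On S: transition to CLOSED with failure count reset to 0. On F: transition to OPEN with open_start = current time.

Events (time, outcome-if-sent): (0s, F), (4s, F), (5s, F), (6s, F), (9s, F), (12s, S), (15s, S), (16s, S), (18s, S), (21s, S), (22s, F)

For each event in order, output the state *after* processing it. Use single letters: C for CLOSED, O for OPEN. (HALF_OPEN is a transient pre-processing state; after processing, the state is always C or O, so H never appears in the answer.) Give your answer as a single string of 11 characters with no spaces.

State after each event:
  event#1 t=0s outcome=F: state=CLOSED
  event#2 t=4s outcome=F: state=OPEN
  event#3 t=5s outcome=F: state=OPEN
  event#4 t=6s outcome=F: state=OPEN
  event#5 t=9s outcome=F: state=OPEN
  event#6 t=12s outcome=S: state=CLOSED
  event#7 t=15s outcome=S: state=CLOSED
  event#8 t=16s outcome=S: state=CLOSED
  event#9 t=18s outcome=S: state=CLOSED
  event#10 t=21s outcome=S: state=CLOSED
  event#11 t=22s outcome=F: state=CLOSED

Answer: COOOOCCCCCC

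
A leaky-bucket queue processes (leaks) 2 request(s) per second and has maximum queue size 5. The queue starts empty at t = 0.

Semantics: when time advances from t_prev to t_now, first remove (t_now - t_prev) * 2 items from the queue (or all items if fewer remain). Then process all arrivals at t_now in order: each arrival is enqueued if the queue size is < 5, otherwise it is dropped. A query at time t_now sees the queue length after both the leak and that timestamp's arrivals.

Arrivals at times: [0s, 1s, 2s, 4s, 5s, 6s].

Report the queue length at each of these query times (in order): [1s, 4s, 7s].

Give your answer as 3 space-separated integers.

Queue lengths at query times:
  query t=1s: backlog = 1
  query t=4s: backlog = 1
  query t=7s: backlog = 0

Answer: 1 1 0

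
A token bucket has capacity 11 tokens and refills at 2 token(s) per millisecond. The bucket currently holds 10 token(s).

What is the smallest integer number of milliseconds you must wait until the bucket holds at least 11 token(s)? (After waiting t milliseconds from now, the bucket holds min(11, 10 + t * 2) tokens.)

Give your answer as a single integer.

Answer: 1

Derivation:
Need 10 + t * 2 >= 11, so t >= 1/2.
Smallest integer t = ceil(1/2) = 1.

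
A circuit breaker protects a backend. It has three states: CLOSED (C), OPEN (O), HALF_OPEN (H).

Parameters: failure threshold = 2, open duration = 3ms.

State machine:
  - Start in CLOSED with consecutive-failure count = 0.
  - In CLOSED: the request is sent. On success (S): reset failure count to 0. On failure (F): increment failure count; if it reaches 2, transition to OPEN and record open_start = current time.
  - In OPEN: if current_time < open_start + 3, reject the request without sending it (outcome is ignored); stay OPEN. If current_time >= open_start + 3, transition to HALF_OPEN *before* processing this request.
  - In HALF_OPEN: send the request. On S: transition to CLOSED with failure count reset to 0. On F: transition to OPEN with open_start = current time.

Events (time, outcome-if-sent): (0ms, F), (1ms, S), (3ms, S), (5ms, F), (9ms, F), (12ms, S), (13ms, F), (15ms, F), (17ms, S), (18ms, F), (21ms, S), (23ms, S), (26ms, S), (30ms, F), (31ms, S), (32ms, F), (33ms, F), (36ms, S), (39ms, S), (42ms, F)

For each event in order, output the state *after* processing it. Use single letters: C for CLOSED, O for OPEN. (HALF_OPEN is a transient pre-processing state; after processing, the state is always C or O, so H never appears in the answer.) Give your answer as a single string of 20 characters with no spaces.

Answer: CCCCOCCOOOCCCCCCOCCC

Derivation:
State after each event:
  event#1 t=0ms outcome=F: state=CLOSED
  event#2 t=1ms outcome=S: state=CLOSED
  event#3 t=3ms outcome=S: state=CLOSED
  event#4 t=5ms outcome=F: state=CLOSED
  event#5 t=9ms outcome=F: state=OPEN
  event#6 t=12ms outcome=S: state=CLOSED
  event#7 t=13ms outcome=F: state=CLOSED
  event#8 t=15ms outcome=F: state=OPEN
  event#9 t=17ms outcome=S: state=OPEN
  event#10 t=18ms outcome=F: state=OPEN
  event#11 t=21ms outcome=S: state=CLOSED
  event#12 t=23ms outcome=S: state=CLOSED
  event#13 t=26ms outcome=S: state=CLOSED
  event#14 t=30ms outcome=F: state=CLOSED
  event#15 t=31ms outcome=S: state=CLOSED
  event#16 t=32ms outcome=F: state=CLOSED
  event#17 t=33ms outcome=F: state=OPEN
  event#18 t=36ms outcome=S: state=CLOSED
  event#19 t=39ms outcome=S: state=CLOSED
  event#20 t=42ms outcome=F: state=CLOSED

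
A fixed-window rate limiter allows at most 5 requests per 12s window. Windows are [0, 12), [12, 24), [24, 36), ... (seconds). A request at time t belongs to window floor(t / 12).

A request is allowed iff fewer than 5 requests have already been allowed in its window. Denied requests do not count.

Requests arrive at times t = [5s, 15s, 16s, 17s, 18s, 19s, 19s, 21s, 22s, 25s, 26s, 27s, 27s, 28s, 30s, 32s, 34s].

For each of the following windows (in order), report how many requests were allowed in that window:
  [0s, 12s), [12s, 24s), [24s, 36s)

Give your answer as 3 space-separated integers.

Processing requests:
  req#1 t=5s (window 0): ALLOW
  req#2 t=15s (window 1): ALLOW
  req#3 t=16s (window 1): ALLOW
  req#4 t=17s (window 1): ALLOW
  req#5 t=18s (window 1): ALLOW
  req#6 t=19s (window 1): ALLOW
  req#7 t=19s (window 1): DENY
  req#8 t=21s (window 1): DENY
  req#9 t=22s (window 1): DENY
  req#10 t=25s (window 2): ALLOW
  req#11 t=26s (window 2): ALLOW
  req#12 t=27s (window 2): ALLOW
  req#13 t=27s (window 2): ALLOW
  req#14 t=28s (window 2): ALLOW
  req#15 t=30s (window 2): DENY
  req#16 t=32s (window 2): DENY
  req#17 t=34s (window 2): DENY

Allowed counts by window: 1 5 5

Answer: 1 5 5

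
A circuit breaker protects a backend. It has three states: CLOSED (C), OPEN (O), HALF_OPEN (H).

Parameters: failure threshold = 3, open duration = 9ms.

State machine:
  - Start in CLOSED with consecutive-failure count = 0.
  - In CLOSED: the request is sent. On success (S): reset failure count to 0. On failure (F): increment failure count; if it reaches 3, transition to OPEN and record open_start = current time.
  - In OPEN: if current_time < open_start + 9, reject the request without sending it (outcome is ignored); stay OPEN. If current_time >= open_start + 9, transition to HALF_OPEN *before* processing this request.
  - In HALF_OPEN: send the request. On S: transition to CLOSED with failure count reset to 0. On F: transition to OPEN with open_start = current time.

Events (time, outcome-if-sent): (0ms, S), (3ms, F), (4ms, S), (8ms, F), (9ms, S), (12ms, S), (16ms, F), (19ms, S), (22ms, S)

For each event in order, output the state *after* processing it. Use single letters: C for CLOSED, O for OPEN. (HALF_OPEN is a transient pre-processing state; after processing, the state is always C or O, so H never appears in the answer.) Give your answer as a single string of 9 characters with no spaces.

Answer: CCCCCCCCC

Derivation:
State after each event:
  event#1 t=0ms outcome=S: state=CLOSED
  event#2 t=3ms outcome=F: state=CLOSED
  event#3 t=4ms outcome=S: state=CLOSED
  event#4 t=8ms outcome=F: state=CLOSED
  event#5 t=9ms outcome=S: state=CLOSED
  event#6 t=12ms outcome=S: state=CLOSED
  event#7 t=16ms outcome=F: state=CLOSED
  event#8 t=19ms outcome=S: state=CLOSED
  event#9 t=22ms outcome=S: state=CLOSED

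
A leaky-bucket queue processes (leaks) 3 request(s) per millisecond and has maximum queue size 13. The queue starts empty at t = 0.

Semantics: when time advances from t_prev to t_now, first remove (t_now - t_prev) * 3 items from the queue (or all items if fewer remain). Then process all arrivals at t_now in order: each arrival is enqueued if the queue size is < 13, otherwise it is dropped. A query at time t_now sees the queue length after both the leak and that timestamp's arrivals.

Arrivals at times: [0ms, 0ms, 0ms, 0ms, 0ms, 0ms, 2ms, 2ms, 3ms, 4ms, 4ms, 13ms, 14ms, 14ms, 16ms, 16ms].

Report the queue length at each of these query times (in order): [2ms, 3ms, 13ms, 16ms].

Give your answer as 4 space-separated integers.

Queue lengths at query times:
  query t=2ms: backlog = 2
  query t=3ms: backlog = 1
  query t=13ms: backlog = 1
  query t=16ms: backlog = 2

Answer: 2 1 1 2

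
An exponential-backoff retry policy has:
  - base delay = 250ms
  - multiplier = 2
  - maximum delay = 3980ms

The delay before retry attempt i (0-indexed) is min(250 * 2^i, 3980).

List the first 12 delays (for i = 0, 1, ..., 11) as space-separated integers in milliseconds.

Computing each delay:
  i=0: min(250*2^0, 3980) = 250
  i=1: min(250*2^1, 3980) = 500
  i=2: min(250*2^2, 3980) = 1000
  i=3: min(250*2^3, 3980) = 2000
  i=4: min(250*2^4, 3980) = 3980
  i=5: min(250*2^5, 3980) = 3980
  i=6: min(250*2^6, 3980) = 3980
  i=7: min(250*2^7, 3980) = 3980
  i=8: min(250*2^8, 3980) = 3980
  i=9: min(250*2^9, 3980) = 3980
  i=10: min(250*2^10, 3980) = 3980
  i=11: min(250*2^11, 3980) = 3980

Answer: 250 500 1000 2000 3980 3980 3980 3980 3980 3980 3980 3980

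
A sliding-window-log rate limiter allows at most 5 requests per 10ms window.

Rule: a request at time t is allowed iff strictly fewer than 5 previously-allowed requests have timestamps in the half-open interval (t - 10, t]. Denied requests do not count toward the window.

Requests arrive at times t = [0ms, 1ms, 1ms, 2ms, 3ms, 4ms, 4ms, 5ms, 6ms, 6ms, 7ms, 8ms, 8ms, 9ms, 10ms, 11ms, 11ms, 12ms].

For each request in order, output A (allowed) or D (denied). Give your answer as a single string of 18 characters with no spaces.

Answer: AAAAADDDDDDDDDAAAA

Derivation:
Tracking allowed requests in the window:
  req#1 t=0ms: ALLOW
  req#2 t=1ms: ALLOW
  req#3 t=1ms: ALLOW
  req#4 t=2ms: ALLOW
  req#5 t=3ms: ALLOW
  req#6 t=4ms: DENY
  req#7 t=4ms: DENY
  req#8 t=5ms: DENY
  req#9 t=6ms: DENY
  req#10 t=6ms: DENY
  req#11 t=7ms: DENY
  req#12 t=8ms: DENY
  req#13 t=8ms: DENY
  req#14 t=9ms: DENY
  req#15 t=10ms: ALLOW
  req#16 t=11ms: ALLOW
  req#17 t=11ms: ALLOW
  req#18 t=12ms: ALLOW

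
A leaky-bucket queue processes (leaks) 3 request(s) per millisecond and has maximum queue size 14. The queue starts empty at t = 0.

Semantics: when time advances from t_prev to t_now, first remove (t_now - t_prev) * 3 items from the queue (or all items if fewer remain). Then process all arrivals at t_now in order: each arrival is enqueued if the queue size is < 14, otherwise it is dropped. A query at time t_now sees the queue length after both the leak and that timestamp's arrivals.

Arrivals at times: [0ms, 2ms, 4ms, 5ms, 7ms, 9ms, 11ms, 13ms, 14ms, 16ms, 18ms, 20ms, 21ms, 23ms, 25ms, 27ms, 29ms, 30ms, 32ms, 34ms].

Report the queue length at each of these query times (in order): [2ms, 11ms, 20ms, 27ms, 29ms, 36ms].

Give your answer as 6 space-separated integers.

Answer: 1 1 1 1 1 0

Derivation:
Queue lengths at query times:
  query t=2ms: backlog = 1
  query t=11ms: backlog = 1
  query t=20ms: backlog = 1
  query t=27ms: backlog = 1
  query t=29ms: backlog = 1
  query t=36ms: backlog = 0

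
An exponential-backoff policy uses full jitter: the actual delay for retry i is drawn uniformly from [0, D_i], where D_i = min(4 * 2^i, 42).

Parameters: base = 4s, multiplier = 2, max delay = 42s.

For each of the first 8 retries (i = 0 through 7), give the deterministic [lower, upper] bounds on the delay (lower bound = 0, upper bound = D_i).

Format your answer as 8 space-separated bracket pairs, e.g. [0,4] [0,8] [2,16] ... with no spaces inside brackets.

Computing bounds per retry:
  i=0: D_i=min(4*2^0,42)=4, bounds=[0,4]
  i=1: D_i=min(4*2^1,42)=8, bounds=[0,8]
  i=2: D_i=min(4*2^2,42)=16, bounds=[0,16]
  i=3: D_i=min(4*2^3,42)=32, bounds=[0,32]
  i=4: D_i=min(4*2^4,42)=42, bounds=[0,42]
  i=5: D_i=min(4*2^5,42)=42, bounds=[0,42]
  i=6: D_i=min(4*2^6,42)=42, bounds=[0,42]
  i=7: D_i=min(4*2^7,42)=42, bounds=[0,42]

Answer: [0,4] [0,8] [0,16] [0,32] [0,42] [0,42] [0,42] [0,42]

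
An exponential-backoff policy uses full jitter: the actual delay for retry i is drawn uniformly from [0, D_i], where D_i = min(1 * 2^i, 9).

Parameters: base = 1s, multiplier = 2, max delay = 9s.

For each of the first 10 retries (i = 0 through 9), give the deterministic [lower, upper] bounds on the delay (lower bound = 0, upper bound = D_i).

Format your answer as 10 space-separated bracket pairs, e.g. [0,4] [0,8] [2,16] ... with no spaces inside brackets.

Computing bounds per retry:
  i=0: D_i=min(1*2^0,9)=1, bounds=[0,1]
  i=1: D_i=min(1*2^1,9)=2, bounds=[0,2]
  i=2: D_i=min(1*2^2,9)=4, bounds=[0,4]
  i=3: D_i=min(1*2^3,9)=8, bounds=[0,8]
  i=4: D_i=min(1*2^4,9)=9, bounds=[0,9]
  i=5: D_i=min(1*2^5,9)=9, bounds=[0,9]
  i=6: D_i=min(1*2^6,9)=9, bounds=[0,9]
  i=7: D_i=min(1*2^7,9)=9, bounds=[0,9]
  i=8: D_i=min(1*2^8,9)=9, bounds=[0,9]
  i=9: D_i=min(1*2^9,9)=9, bounds=[0,9]

Answer: [0,1] [0,2] [0,4] [0,8] [0,9] [0,9] [0,9] [0,9] [0,9] [0,9]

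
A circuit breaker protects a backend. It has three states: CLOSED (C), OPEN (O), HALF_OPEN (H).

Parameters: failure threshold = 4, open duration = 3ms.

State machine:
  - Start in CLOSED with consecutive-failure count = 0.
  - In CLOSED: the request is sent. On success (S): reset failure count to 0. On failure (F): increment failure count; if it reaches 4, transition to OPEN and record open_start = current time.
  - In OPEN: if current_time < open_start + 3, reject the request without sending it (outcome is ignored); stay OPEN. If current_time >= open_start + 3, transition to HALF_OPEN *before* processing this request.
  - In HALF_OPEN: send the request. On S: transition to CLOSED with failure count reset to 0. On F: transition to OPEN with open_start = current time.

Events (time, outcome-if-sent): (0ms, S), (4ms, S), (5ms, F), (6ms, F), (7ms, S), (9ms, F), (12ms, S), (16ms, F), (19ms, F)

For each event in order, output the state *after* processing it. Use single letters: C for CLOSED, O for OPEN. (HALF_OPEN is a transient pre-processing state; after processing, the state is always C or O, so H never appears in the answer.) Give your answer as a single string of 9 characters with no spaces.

State after each event:
  event#1 t=0ms outcome=S: state=CLOSED
  event#2 t=4ms outcome=S: state=CLOSED
  event#3 t=5ms outcome=F: state=CLOSED
  event#4 t=6ms outcome=F: state=CLOSED
  event#5 t=7ms outcome=S: state=CLOSED
  event#6 t=9ms outcome=F: state=CLOSED
  event#7 t=12ms outcome=S: state=CLOSED
  event#8 t=16ms outcome=F: state=CLOSED
  event#9 t=19ms outcome=F: state=CLOSED

Answer: CCCCCCCCC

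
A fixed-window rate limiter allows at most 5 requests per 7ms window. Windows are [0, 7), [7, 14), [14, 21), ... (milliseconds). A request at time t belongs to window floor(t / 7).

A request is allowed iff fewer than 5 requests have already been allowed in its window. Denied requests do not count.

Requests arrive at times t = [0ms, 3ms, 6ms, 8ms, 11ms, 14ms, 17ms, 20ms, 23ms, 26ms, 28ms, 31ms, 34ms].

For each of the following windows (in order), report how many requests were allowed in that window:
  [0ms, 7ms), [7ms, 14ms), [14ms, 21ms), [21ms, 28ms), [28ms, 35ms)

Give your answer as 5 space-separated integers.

Processing requests:
  req#1 t=0ms (window 0): ALLOW
  req#2 t=3ms (window 0): ALLOW
  req#3 t=6ms (window 0): ALLOW
  req#4 t=8ms (window 1): ALLOW
  req#5 t=11ms (window 1): ALLOW
  req#6 t=14ms (window 2): ALLOW
  req#7 t=17ms (window 2): ALLOW
  req#8 t=20ms (window 2): ALLOW
  req#9 t=23ms (window 3): ALLOW
  req#10 t=26ms (window 3): ALLOW
  req#11 t=28ms (window 4): ALLOW
  req#12 t=31ms (window 4): ALLOW
  req#13 t=34ms (window 4): ALLOW

Allowed counts by window: 3 2 3 2 3

Answer: 3 2 3 2 3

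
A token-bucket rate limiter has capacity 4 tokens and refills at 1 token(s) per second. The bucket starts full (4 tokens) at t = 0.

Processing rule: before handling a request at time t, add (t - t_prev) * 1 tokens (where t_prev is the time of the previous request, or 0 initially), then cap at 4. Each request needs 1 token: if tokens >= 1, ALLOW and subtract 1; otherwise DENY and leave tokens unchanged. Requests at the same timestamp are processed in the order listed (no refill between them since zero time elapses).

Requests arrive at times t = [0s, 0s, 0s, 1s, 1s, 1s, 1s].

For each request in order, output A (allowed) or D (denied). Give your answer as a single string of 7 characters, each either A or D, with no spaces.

Answer: AAAAADD

Derivation:
Simulating step by step:
  req#1 t=0s: ALLOW
  req#2 t=0s: ALLOW
  req#3 t=0s: ALLOW
  req#4 t=1s: ALLOW
  req#5 t=1s: ALLOW
  req#6 t=1s: DENY
  req#7 t=1s: DENY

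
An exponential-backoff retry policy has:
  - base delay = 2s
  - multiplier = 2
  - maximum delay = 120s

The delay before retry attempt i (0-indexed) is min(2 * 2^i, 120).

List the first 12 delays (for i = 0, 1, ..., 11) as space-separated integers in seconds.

Computing each delay:
  i=0: min(2*2^0, 120) = 2
  i=1: min(2*2^1, 120) = 4
  i=2: min(2*2^2, 120) = 8
  i=3: min(2*2^3, 120) = 16
  i=4: min(2*2^4, 120) = 32
  i=5: min(2*2^5, 120) = 64
  i=6: min(2*2^6, 120) = 120
  i=7: min(2*2^7, 120) = 120
  i=8: min(2*2^8, 120) = 120
  i=9: min(2*2^9, 120) = 120
  i=10: min(2*2^10, 120) = 120
  i=11: min(2*2^11, 120) = 120

Answer: 2 4 8 16 32 64 120 120 120 120 120 120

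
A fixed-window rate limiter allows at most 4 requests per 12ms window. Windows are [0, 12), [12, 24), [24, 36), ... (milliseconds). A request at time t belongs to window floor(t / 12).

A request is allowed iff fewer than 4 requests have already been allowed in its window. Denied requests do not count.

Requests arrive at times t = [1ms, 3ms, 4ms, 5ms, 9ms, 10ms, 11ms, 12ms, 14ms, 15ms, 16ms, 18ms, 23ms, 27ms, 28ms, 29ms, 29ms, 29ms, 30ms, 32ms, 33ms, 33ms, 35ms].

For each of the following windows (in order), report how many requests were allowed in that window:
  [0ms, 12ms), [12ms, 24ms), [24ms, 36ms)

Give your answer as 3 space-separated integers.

Answer: 4 4 4

Derivation:
Processing requests:
  req#1 t=1ms (window 0): ALLOW
  req#2 t=3ms (window 0): ALLOW
  req#3 t=4ms (window 0): ALLOW
  req#4 t=5ms (window 0): ALLOW
  req#5 t=9ms (window 0): DENY
  req#6 t=10ms (window 0): DENY
  req#7 t=11ms (window 0): DENY
  req#8 t=12ms (window 1): ALLOW
  req#9 t=14ms (window 1): ALLOW
  req#10 t=15ms (window 1): ALLOW
  req#11 t=16ms (window 1): ALLOW
  req#12 t=18ms (window 1): DENY
  req#13 t=23ms (window 1): DENY
  req#14 t=27ms (window 2): ALLOW
  req#15 t=28ms (window 2): ALLOW
  req#16 t=29ms (window 2): ALLOW
  req#17 t=29ms (window 2): ALLOW
  req#18 t=29ms (window 2): DENY
  req#19 t=30ms (window 2): DENY
  req#20 t=32ms (window 2): DENY
  req#21 t=33ms (window 2): DENY
  req#22 t=33ms (window 2): DENY
  req#23 t=35ms (window 2): DENY

Allowed counts by window: 4 4 4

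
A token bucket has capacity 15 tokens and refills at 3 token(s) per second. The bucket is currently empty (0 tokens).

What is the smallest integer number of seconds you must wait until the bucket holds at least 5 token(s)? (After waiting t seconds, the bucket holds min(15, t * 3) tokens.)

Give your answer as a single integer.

Need t * 3 >= 5, so t >= 5/3.
Smallest integer t = ceil(5/3) = 2.

Answer: 2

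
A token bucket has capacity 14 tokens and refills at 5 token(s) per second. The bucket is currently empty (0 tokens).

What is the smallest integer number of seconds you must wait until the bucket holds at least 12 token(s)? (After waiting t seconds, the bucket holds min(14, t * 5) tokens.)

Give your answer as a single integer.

Answer: 3

Derivation:
Need t * 5 >= 12, so t >= 12/5.
Smallest integer t = ceil(12/5) = 3.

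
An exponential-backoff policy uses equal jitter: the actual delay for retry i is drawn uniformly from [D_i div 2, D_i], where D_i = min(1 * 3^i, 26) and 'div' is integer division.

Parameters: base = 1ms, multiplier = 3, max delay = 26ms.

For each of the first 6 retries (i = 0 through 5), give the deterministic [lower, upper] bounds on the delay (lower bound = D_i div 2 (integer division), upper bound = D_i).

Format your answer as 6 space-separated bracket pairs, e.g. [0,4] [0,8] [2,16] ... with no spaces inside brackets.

Computing bounds per retry:
  i=0: D_i=min(1*3^0,26)=1, bounds=[0,1]
  i=1: D_i=min(1*3^1,26)=3, bounds=[1,3]
  i=2: D_i=min(1*3^2,26)=9, bounds=[4,9]
  i=3: D_i=min(1*3^3,26)=26, bounds=[13,26]
  i=4: D_i=min(1*3^4,26)=26, bounds=[13,26]
  i=5: D_i=min(1*3^5,26)=26, bounds=[13,26]

Answer: [0,1] [1,3] [4,9] [13,26] [13,26] [13,26]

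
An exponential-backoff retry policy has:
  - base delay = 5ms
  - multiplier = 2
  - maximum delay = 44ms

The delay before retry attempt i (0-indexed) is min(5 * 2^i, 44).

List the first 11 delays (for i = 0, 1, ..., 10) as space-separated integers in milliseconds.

Computing each delay:
  i=0: min(5*2^0, 44) = 5
  i=1: min(5*2^1, 44) = 10
  i=2: min(5*2^2, 44) = 20
  i=3: min(5*2^3, 44) = 40
  i=4: min(5*2^4, 44) = 44
  i=5: min(5*2^5, 44) = 44
  i=6: min(5*2^6, 44) = 44
  i=7: min(5*2^7, 44) = 44
  i=8: min(5*2^8, 44) = 44
  i=9: min(5*2^9, 44) = 44
  i=10: min(5*2^10, 44) = 44

Answer: 5 10 20 40 44 44 44 44 44 44 44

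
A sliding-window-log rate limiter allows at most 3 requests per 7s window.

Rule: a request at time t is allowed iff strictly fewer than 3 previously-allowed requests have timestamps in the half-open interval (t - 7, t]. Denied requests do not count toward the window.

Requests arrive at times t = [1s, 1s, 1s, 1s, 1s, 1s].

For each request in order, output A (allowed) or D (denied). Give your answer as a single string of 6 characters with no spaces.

Tracking allowed requests in the window:
  req#1 t=1s: ALLOW
  req#2 t=1s: ALLOW
  req#3 t=1s: ALLOW
  req#4 t=1s: DENY
  req#5 t=1s: DENY
  req#6 t=1s: DENY

Answer: AAADDD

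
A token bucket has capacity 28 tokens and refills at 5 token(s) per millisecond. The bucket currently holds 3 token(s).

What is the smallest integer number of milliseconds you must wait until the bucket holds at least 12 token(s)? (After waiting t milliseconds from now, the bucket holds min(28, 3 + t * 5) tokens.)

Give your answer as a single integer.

Need 3 + t * 5 >= 12, so t >= 9/5.
Smallest integer t = ceil(9/5) = 2.

Answer: 2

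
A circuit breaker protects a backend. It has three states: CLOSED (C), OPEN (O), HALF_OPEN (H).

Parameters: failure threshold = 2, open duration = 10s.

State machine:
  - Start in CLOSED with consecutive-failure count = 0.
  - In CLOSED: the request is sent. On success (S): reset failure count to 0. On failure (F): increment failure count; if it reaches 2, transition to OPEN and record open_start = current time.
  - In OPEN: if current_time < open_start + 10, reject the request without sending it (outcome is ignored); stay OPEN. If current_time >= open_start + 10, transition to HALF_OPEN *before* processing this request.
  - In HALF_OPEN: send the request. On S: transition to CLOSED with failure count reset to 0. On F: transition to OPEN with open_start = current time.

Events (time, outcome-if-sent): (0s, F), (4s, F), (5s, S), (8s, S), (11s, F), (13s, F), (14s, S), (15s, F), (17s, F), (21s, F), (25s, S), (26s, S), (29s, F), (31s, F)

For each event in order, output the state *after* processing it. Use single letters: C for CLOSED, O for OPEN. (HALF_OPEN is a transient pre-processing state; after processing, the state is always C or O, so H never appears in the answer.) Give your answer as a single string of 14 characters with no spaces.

Answer: COOOOOCCOOOOOO

Derivation:
State after each event:
  event#1 t=0s outcome=F: state=CLOSED
  event#2 t=4s outcome=F: state=OPEN
  event#3 t=5s outcome=S: state=OPEN
  event#4 t=8s outcome=S: state=OPEN
  event#5 t=11s outcome=F: state=OPEN
  event#6 t=13s outcome=F: state=OPEN
  event#7 t=14s outcome=S: state=CLOSED
  event#8 t=15s outcome=F: state=CLOSED
  event#9 t=17s outcome=F: state=OPEN
  event#10 t=21s outcome=F: state=OPEN
  event#11 t=25s outcome=S: state=OPEN
  event#12 t=26s outcome=S: state=OPEN
  event#13 t=29s outcome=F: state=OPEN
  event#14 t=31s outcome=F: state=OPEN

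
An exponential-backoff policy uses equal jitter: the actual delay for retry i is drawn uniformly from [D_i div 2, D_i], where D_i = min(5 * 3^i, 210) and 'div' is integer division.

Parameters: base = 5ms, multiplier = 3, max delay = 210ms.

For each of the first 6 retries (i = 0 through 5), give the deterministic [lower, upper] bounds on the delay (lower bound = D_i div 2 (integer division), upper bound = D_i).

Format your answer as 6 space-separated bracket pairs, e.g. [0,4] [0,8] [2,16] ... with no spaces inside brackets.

Answer: [2,5] [7,15] [22,45] [67,135] [105,210] [105,210]

Derivation:
Computing bounds per retry:
  i=0: D_i=min(5*3^0,210)=5, bounds=[2,5]
  i=1: D_i=min(5*3^1,210)=15, bounds=[7,15]
  i=2: D_i=min(5*3^2,210)=45, bounds=[22,45]
  i=3: D_i=min(5*3^3,210)=135, bounds=[67,135]
  i=4: D_i=min(5*3^4,210)=210, bounds=[105,210]
  i=5: D_i=min(5*3^5,210)=210, bounds=[105,210]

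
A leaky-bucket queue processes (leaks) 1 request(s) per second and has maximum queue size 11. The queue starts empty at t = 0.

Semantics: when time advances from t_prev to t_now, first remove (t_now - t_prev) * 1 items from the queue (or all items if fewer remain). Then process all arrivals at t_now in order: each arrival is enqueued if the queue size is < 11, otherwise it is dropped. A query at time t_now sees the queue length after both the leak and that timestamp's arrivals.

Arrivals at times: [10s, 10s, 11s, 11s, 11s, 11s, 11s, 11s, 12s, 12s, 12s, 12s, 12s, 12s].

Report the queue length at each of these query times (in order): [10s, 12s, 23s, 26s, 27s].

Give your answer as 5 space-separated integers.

Queue lengths at query times:
  query t=10s: backlog = 2
  query t=12s: backlog = 11
  query t=23s: backlog = 0
  query t=26s: backlog = 0
  query t=27s: backlog = 0

Answer: 2 11 0 0 0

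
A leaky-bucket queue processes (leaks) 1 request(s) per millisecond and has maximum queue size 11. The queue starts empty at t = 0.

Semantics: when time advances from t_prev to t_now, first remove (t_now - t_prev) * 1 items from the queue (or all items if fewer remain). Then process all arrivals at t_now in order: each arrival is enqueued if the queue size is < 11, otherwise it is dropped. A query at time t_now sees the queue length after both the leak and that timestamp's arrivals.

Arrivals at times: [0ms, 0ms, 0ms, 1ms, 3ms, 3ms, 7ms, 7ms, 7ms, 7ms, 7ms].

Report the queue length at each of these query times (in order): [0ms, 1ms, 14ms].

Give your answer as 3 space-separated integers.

Queue lengths at query times:
  query t=0ms: backlog = 3
  query t=1ms: backlog = 3
  query t=14ms: backlog = 0

Answer: 3 3 0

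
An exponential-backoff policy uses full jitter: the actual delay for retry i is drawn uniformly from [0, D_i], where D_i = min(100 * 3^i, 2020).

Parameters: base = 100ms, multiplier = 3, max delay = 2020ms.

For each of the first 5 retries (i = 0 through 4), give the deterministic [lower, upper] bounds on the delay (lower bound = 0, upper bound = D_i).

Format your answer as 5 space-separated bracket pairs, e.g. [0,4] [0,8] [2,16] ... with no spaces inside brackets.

Answer: [0,100] [0,300] [0,900] [0,2020] [0,2020]

Derivation:
Computing bounds per retry:
  i=0: D_i=min(100*3^0,2020)=100, bounds=[0,100]
  i=1: D_i=min(100*3^1,2020)=300, bounds=[0,300]
  i=2: D_i=min(100*3^2,2020)=900, bounds=[0,900]
  i=3: D_i=min(100*3^3,2020)=2020, bounds=[0,2020]
  i=4: D_i=min(100*3^4,2020)=2020, bounds=[0,2020]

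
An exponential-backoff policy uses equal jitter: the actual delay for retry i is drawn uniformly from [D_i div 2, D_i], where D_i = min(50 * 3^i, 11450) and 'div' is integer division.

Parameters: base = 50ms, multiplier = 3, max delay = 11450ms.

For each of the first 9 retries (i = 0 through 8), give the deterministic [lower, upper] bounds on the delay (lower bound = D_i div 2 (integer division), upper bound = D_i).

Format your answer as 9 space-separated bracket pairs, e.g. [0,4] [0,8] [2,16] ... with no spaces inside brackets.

Computing bounds per retry:
  i=0: D_i=min(50*3^0,11450)=50, bounds=[25,50]
  i=1: D_i=min(50*3^1,11450)=150, bounds=[75,150]
  i=2: D_i=min(50*3^2,11450)=450, bounds=[225,450]
  i=3: D_i=min(50*3^3,11450)=1350, bounds=[675,1350]
  i=4: D_i=min(50*3^4,11450)=4050, bounds=[2025,4050]
  i=5: D_i=min(50*3^5,11450)=11450, bounds=[5725,11450]
  i=6: D_i=min(50*3^6,11450)=11450, bounds=[5725,11450]
  i=7: D_i=min(50*3^7,11450)=11450, bounds=[5725,11450]
  i=8: D_i=min(50*3^8,11450)=11450, bounds=[5725,11450]

Answer: [25,50] [75,150] [225,450] [675,1350] [2025,4050] [5725,11450] [5725,11450] [5725,11450] [5725,11450]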